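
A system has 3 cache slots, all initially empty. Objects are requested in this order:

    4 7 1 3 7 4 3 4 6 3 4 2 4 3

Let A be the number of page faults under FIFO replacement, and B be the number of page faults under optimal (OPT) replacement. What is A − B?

Under FIFO: F F F F . F . . F . . F . F → 8 faults.
Under OPT: F F F F . . . . F . . F . . → 6 faults.
A − B = 8 − 6 = 2.

2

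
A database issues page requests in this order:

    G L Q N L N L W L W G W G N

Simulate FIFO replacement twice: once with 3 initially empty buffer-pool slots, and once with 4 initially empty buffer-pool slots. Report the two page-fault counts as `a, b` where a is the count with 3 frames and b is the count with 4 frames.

8, 6

3 frames: F F F F . . . F F . F . . F → 8 faults.
4 frames: F F F F . . . F . . F . . . → 6 faults.
6 < 8: adding a frame reduced faults, as is typical.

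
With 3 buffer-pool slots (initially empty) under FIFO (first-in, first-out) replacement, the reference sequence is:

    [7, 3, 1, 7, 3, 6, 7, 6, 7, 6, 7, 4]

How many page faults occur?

7 -> miss, frames (7)
3 -> miss, frames (7 3)
1 -> miss, frames (7 3 1)
7 -> hit
3 -> hit
6 -> miss, evict 7, frames (3 1 6)
7 -> miss, evict 3, frames (1 6 7)
6 -> hit
7 -> hit
6 -> hit
7 -> hit
4 -> miss, evict 1, frames (6 7 4)
Page faults: 6.

6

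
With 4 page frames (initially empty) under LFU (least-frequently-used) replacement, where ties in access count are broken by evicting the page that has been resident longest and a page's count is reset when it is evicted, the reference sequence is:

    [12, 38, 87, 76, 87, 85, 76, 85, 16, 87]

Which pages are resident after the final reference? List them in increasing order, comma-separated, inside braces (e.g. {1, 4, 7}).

12 -> miss, frames (12)
38 -> miss, frames (12 38)
87 -> miss, frames (12 38 87)
76 -> miss, frames (12 38 87 76)
87 -> hit
85 -> miss, evict 12, frames (38 87 76 85)
76 -> hit
85 -> hit
16 -> miss, evict 38, frames (87 76 85 16)
87 -> hit

{16, 76, 85, 87}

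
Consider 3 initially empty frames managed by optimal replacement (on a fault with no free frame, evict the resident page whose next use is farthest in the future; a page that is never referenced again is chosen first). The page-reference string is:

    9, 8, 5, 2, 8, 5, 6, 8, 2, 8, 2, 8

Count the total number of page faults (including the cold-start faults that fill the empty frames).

9 -> miss, frames (9)
8 -> miss, frames (9 8)
5 -> miss, frames (9 8 5)
2 -> miss, evict 9, frames (8 5 2)
8 -> hit
5 -> hit
6 -> miss, evict 5, frames (8 2 6)
8 -> hit
2 -> hit
8 -> hit
2 -> hit
8 -> hit
Page faults: 5.

5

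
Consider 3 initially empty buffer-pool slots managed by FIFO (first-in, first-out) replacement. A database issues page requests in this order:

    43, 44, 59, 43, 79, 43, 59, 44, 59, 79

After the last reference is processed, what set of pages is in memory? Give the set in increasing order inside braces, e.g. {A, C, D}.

43 → fault, frames [43]
44 → fault, frames [43, 44]
59 → fault, frames [43, 44, 59]
43 → hit
79 → fault, evict 43, frames [44, 59, 79]
43 → fault, evict 44, frames [59, 79, 43]
59 → hit
44 → fault, evict 59, frames [79, 43, 44]
59 → fault, evict 79, frames [43, 44, 59]
79 → fault, evict 43, frames [44, 59, 79]

{44, 59, 79}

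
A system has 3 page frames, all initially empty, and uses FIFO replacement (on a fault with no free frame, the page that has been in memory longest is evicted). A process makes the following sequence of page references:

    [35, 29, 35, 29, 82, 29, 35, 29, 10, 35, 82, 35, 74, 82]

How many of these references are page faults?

7

35 → miss, frames (35)
29 → miss, frames (35 29)
35 → hit
29 → hit
82 → miss, frames (35 29 82)
29 → hit
35 → hit
29 → hit
10 → miss, evict 35, frames (29 82 10)
35 → miss, evict 29, frames (82 10 35)
82 → hit
35 → hit
74 → miss, evict 82, frames (10 35 74)
82 → miss, evict 10, frames (35 74 82)
Page faults: 7.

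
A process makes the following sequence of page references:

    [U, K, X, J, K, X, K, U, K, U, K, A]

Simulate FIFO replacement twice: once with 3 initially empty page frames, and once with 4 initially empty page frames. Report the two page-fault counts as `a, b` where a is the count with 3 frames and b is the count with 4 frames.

3 frames: F F F F . . . F F . . F → 7 faults.
4 frames: F F F F . . . . . . . F → 5 faults.
5 < 7: adding a frame reduced faults, as is typical.

7, 5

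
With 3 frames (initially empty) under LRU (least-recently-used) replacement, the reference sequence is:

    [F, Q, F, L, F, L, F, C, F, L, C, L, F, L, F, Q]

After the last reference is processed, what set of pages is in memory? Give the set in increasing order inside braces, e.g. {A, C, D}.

{F, L, Q}

F -> miss, frames (F)
Q -> miss, frames (F Q)
F -> hit
L -> miss, frames (Q F L)
F -> hit
L -> hit
F -> hit
C -> miss, evict Q, frames (L F C)
F -> hit
L -> hit
C -> hit
L -> hit
F -> hit
L -> hit
F -> hit
Q -> miss, evict C, frames (L F Q)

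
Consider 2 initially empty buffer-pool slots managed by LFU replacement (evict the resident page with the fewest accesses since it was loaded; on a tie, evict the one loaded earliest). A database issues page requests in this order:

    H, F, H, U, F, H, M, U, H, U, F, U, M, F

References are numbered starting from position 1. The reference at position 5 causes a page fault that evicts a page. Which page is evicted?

pos 1: H → miss, frames {H}
pos 2: F → miss, frames {H,F}
pos 3: H → hit
pos 4: U → miss, evict F, frames {H,U}
pos 5: F → miss, evict U, frames {H,F}
At position 5, page U is evicted.

U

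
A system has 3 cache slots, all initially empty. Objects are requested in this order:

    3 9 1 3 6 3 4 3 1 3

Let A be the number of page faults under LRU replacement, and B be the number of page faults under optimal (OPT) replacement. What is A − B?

1

Under LRU: F F F . F . F . F . → 6 faults.
Under OPT: F F F . F . F . . . → 5 faults.
A − B = 6 − 5 = 1.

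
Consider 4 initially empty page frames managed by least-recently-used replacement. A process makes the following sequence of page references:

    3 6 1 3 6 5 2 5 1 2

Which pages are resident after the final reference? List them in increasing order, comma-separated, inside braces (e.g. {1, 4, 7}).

3: miss, frames (3)
6: miss, frames (3 6)
1: miss, frames (3 6 1)
3: hit
6: hit
5: miss, frames (1 3 6 5)
2: miss, evict 1, frames (3 6 5 2)
5: hit
1: miss, evict 3, frames (6 2 5 1)
2: hit

{1, 2, 5, 6}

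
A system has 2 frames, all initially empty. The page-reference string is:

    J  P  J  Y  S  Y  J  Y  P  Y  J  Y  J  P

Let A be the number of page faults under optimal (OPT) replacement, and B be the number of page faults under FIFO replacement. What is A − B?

Under OPT: F F . F F . F . F . F . . F → 8 faults.
Under FIFO: F F . F F . F F F . F F . F → 10 faults.
A − B = 8 − 10 = -2.

-2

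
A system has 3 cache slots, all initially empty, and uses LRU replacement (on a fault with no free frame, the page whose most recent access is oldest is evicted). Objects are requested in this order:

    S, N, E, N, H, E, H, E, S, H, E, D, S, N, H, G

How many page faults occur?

S → fault, frames [S]
N → fault, frames [S, N]
E → fault, frames [S, N, E]
N → hit
H → fault, evict S, frames [E, N, H]
E → hit
H → hit
E → hit
S → fault, evict N, frames [H, E, S]
H → hit
E → hit
D → fault, evict S, frames [H, E, D]
S → fault, evict H, frames [E, D, S]
N → fault, evict E, frames [D, S, N]
H → fault, evict D, frames [S, N, H]
G → fault, evict S, frames [N, H, G]
Page faults: 10.

10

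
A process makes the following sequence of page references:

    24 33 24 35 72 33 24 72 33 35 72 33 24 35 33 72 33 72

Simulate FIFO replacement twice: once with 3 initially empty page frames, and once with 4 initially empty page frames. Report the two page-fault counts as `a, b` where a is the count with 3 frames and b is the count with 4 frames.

3 frames: F F . F F . F . F F F . F . F . . . → 10 faults.
4 frames: F F . F F . . . . . . . . . . . . . → 4 faults.
4 < 10: adding a frame reduced faults, as is typical.

10, 4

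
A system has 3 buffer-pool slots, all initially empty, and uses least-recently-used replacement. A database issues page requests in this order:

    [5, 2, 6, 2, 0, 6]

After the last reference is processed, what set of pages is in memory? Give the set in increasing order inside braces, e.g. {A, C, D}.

5 -> fault, frames [5]
2 -> fault, frames [5, 2]
6 -> fault, frames [5, 2, 6]
2 -> hit
0 -> fault, evict 5, frames [6, 2, 0]
6 -> hit

{0, 2, 6}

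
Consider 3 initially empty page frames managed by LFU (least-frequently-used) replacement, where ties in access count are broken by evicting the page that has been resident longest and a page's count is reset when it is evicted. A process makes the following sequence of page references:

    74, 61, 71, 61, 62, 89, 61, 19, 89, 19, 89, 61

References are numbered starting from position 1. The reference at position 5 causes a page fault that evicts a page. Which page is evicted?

74

pos 1: 74: miss, frames {74}
pos 2: 61: miss, frames {74,61}
pos 3: 71: miss, frames {74,61,71}
pos 4: 61: hit
pos 5: 62: miss, evict 74, frames {61,71,62}
At position 5, page 74 is evicted.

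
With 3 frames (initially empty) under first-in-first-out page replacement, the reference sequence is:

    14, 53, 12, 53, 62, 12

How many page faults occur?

14 -> miss, frames [14]
53 -> miss, frames [14, 53]
12 -> miss, frames [14, 53, 12]
53 -> hit
62 -> miss, evict 14, frames [53, 12, 62]
12 -> hit
Page faults: 4.

4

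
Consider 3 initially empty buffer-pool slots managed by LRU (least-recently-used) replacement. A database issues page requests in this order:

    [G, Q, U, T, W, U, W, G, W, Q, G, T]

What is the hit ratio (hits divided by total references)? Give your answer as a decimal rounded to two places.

G: miss, frames [G]
Q: miss, frames [G, Q]
U: miss, frames [G, Q, U]
T: miss, evict G, frames [Q, U, T]
W: miss, evict Q, frames [U, T, W]
U: hit
W: hit
G: miss, evict T, frames [U, W, G]
W: hit
Q: miss, evict U, frames [G, W, Q]
G: hit
T: miss, evict W, frames [Q, G, T]
Hits: 4 of 12 references → 4/12 = 0.3333.

0.33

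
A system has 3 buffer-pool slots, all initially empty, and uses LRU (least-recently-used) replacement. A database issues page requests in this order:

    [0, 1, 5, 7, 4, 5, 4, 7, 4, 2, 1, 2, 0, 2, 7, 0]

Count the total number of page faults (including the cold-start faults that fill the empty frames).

9

0 -> miss, frames (0)
1 -> miss, frames (0 1)
5 -> miss, frames (0 1 5)
7 -> miss, evict 0, frames (1 5 7)
4 -> miss, evict 1, frames (5 7 4)
5 -> hit
4 -> hit
7 -> hit
4 -> hit
2 -> miss, evict 5, frames (7 4 2)
1 -> miss, evict 7, frames (4 2 1)
2 -> hit
0 -> miss, evict 4, frames (1 2 0)
2 -> hit
7 -> miss, evict 1, frames (0 2 7)
0 -> hit
Page faults: 9.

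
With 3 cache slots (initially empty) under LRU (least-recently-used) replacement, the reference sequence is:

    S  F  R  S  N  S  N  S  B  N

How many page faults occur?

S -> fault, frames {S}
F -> fault, frames {S,F}
R -> fault, frames {S,F,R}
S -> hit
N -> fault, evict F, frames {R,S,N}
S -> hit
N -> hit
S -> hit
B -> fault, evict R, frames {N,S,B}
N -> hit
Page faults: 5.

5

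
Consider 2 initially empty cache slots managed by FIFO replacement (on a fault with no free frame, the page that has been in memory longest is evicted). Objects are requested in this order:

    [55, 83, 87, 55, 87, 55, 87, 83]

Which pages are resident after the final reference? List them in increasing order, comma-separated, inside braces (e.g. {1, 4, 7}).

55 → miss, frames (55)
83 → miss, frames (55 83)
87 → miss, evict 55, frames (83 87)
55 → miss, evict 83, frames (87 55)
87 → hit
55 → hit
87 → hit
83 → miss, evict 87, frames (55 83)

{55, 83}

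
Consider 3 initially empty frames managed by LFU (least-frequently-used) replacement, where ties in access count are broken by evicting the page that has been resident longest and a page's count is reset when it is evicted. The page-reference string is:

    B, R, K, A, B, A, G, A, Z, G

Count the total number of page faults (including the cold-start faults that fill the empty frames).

7

B -> fault, frames [B]
R -> fault, frames [B, R]
K -> fault, frames [B, R, K]
A -> fault, evict B, frames [R, K, A]
B -> fault, evict R, frames [K, A, B]
A -> hit
G -> fault, evict K, frames [A, B, G]
A -> hit
Z -> fault, evict B, frames [A, G, Z]
G -> hit
Page faults: 7.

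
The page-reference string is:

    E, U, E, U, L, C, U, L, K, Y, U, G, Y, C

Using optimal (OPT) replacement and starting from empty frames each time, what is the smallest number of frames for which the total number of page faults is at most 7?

f=1: 14 faults
f=2: 9 faults
f=3: 7 faults
f=4: 7 faults
f=5: 7 faults
f=6: 7 faults
f=7: 7 faults
Smallest f with faults ≤ 7 is 3.

3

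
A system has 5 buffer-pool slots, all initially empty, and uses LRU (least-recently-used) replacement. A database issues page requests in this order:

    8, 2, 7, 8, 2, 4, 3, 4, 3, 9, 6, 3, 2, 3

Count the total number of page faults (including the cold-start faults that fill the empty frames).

8 → miss, frames (8)
2 → miss, frames (8 2)
7 → miss, frames (8 2 7)
8 → hit
2 → hit
4 → miss, frames (7 8 2 4)
3 → miss, frames (7 8 2 4 3)
4 → hit
3 → hit
9 → miss, evict 7, frames (8 2 4 3 9)
6 → miss, evict 8, frames (2 4 3 9 6)
3 → hit
2 → hit
3 → hit
Page faults: 7.

7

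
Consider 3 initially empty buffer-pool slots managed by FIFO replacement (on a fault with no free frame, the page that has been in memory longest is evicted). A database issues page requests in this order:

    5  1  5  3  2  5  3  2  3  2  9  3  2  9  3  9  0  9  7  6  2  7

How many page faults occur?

13

5 -> miss, frames [5]
1 -> miss, frames [5, 1]
5 -> hit
3 -> miss, frames [5, 1, 3]
2 -> miss, evict 5, frames [1, 3, 2]
5 -> miss, evict 1, frames [3, 2, 5]
3 -> hit
2 -> hit
3 -> hit
2 -> hit
9 -> miss, evict 3, frames [2, 5, 9]
3 -> miss, evict 2, frames [5, 9, 3]
2 -> miss, evict 5, frames [9, 3, 2]
9 -> hit
3 -> hit
9 -> hit
0 -> miss, evict 9, frames [3, 2, 0]
9 -> miss, evict 3, frames [2, 0, 9]
7 -> miss, evict 2, frames [0, 9, 7]
6 -> miss, evict 0, frames [9, 7, 6]
2 -> miss, evict 9, frames [7, 6, 2]
7 -> hit
Page faults: 13.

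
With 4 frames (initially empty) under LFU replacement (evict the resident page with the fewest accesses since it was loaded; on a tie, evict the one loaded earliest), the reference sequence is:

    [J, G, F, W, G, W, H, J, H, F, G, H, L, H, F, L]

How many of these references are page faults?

10

J -> fault, frames {J}
G -> fault, frames {J,G}
F -> fault, frames {J,G,F}
W -> fault, frames {J,G,F,W}
G -> hit
W -> hit
H -> fault, evict J, frames {G,F,W,H}
J -> fault, evict F, frames {G,W,H,J}
H -> hit
F -> fault, evict J, frames {G,W,H,F}
G -> hit
H -> hit
L -> fault, evict F, frames {G,W,H,L}
H -> hit
F -> fault, evict L, frames {G,W,H,F}
L -> fault, evict F, frames {G,W,H,L}
Page faults: 10.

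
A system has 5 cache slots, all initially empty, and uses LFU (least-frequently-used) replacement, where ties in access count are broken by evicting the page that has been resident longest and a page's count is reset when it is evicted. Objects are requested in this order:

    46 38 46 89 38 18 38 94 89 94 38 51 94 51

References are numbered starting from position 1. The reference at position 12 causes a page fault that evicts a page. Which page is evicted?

pos 1: 46: fault, frames [46]
pos 2: 38: fault, frames [46, 38]
pos 3: 46: hit
pos 4: 89: fault, frames [46, 38, 89]
pos 5: 38: hit
pos 6: 18: fault, frames [46, 38, 89, 18]
pos 7: 38: hit
pos 8: 94: fault, frames [46, 38, 89, 18, 94]
pos 9: 89: hit
pos 10: 94: hit
pos 11: 38: hit
pos 12: 51: fault, evict 18, frames [46, 38, 89, 94, 51]
At position 12, page 18 is evicted.

18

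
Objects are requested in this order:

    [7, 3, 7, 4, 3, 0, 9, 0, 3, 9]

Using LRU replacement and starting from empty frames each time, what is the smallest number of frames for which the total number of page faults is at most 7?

f=1: 10 faults
f=2: 8 faults
f=3: 5 faults
f=4: 5 faults
f=5: 5 faults
Smallest f with faults ≤ 7 is 3.

3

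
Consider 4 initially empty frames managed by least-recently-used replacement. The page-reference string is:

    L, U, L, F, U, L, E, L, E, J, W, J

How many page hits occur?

L -> miss, frames [L]
U -> miss, frames [L, U]
L -> hit
F -> miss, frames [U, L, F]
U -> hit
L -> hit
E -> miss, frames [F, U, L, E]
L -> hit
E -> hit
J -> miss, evict F, frames [U, L, E, J]
W -> miss, evict U, frames [L, E, J, W]
J -> hit
Hits: 6.

6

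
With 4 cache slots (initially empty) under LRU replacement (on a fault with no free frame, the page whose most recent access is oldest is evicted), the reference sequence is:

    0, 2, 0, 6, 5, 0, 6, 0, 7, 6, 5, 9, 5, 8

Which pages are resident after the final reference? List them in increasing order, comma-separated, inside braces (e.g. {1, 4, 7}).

{5, 6, 8, 9}

0 → miss, frames (0)
2 → miss, frames (0 2)
0 → hit
6 → miss, frames (2 0 6)
5 → miss, frames (2 0 6 5)
0 → hit
6 → hit
0 → hit
7 → miss, evict 2, frames (5 6 0 7)
6 → hit
5 → hit
9 → miss, evict 0, frames (7 6 5 9)
5 → hit
8 → miss, evict 7, frames (6 9 5 8)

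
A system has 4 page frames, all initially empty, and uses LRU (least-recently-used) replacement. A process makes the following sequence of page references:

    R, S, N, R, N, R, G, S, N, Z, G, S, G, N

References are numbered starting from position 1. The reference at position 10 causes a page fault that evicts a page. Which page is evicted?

pos 1: R -> fault, frames {R}
pos 2: S -> fault, frames {R,S}
pos 3: N -> fault, frames {R,S,N}
pos 4: R -> hit
pos 5: N -> hit
pos 6: R -> hit
pos 7: G -> fault, frames {S,N,R,G}
pos 8: S -> hit
pos 9: N -> hit
pos 10: Z -> fault, evict R, frames {G,S,N,Z}
At position 10, page R is evicted.

R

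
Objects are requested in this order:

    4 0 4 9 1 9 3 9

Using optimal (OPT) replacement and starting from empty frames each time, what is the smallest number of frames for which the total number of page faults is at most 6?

f=1: 8 faults
f=2: 5 faults
f=3: 5 faults
f=4: 5 faults
f=5: 5 faults
Smallest f with faults ≤ 6 is 2.

2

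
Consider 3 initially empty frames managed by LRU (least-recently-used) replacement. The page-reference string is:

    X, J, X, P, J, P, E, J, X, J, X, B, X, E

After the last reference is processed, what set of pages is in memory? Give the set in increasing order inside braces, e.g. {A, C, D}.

X → miss, frames (X)
J → miss, frames (X J)
X → hit
P → miss, frames (J X P)
J → hit
P → hit
E → miss, evict X, frames (J P E)
J → hit
X → miss, evict P, frames (E J X)
J → hit
X → hit
B → miss, evict E, frames (J X B)
X → hit
E → miss, evict J, frames (B X E)

{B, E, X}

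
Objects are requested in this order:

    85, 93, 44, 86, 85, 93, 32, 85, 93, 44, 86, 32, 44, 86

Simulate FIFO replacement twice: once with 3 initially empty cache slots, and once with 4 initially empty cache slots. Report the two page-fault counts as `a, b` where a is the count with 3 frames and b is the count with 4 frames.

3 frames: F F F F F F F . . F F . . . → 9 faults.
4 frames: F F F F . . F F F F F F . . → 10 faults.
10 > 9: adding a frame increased faults — Belady's anomaly.

9, 10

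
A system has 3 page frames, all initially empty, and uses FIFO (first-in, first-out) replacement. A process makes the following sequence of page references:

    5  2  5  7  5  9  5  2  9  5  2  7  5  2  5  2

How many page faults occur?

5 -> fault, frames [5]
2 -> fault, frames [5, 2]
5 -> hit
7 -> fault, frames [5, 2, 7]
5 -> hit
9 -> fault, evict 5, frames [2, 7, 9]
5 -> fault, evict 2, frames [7, 9, 5]
2 -> fault, evict 7, frames [9, 5, 2]
9 -> hit
5 -> hit
2 -> hit
7 -> fault, evict 9, frames [5, 2, 7]
5 -> hit
2 -> hit
5 -> hit
2 -> hit
Page faults: 7.

7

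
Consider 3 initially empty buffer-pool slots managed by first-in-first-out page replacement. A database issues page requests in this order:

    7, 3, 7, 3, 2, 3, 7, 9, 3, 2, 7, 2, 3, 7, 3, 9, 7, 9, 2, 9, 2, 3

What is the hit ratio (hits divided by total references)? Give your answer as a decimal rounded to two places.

7 -> fault, frames (7)
3 -> fault, frames (7 3)
7 -> hit
3 -> hit
2 -> fault, frames (7 3 2)
3 -> hit
7 -> hit
9 -> fault, evict 7, frames (3 2 9)
3 -> hit
2 -> hit
7 -> fault, evict 3, frames (2 9 7)
2 -> hit
3 -> fault, evict 2, frames (9 7 3)
7 -> hit
3 -> hit
9 -> hit
7 -> hit
9 -> hit
2 -> fault, evict 9, frames (7 3 2)
9 -> fault, evict 7, frames (3 2 9)
2 -> hit
3 -> hit
Hits: 14 of 22 references → 14/22 = 0.6364.

0.64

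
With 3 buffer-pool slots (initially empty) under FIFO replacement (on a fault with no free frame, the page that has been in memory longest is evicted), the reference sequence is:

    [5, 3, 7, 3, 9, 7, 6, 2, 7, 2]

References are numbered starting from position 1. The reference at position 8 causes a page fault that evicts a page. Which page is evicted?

7

pos 1: 5 → fault, frames [5]
pos 2: 3 → fault, frames [5, 3]
pos 3: 7 → fault, frames [5, 3, 7]
pos 4: 3 → hit
pos 5: 9 → fault, evict 5, frames [3, 7, 9]
pos 6: 7 → hit
pos 7: 6 → fault, evict 3, frames [7, 9, 6]
pos 8: 2 → fault, evict 7, frames [9, 6, 2]
At position 8, page 7 is evicted.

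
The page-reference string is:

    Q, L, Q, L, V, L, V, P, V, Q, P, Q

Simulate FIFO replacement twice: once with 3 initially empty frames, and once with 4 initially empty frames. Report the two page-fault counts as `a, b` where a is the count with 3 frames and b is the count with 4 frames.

5, 4

3 frames: F F . . F . . F . F . . → 5 faults.
4 frames: F F . . F . . F . . . . → 4 faults.
4 < 5: adding a frame reduced faults, as is typical.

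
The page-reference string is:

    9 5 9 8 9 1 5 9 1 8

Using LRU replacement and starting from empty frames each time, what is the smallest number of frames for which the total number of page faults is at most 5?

4

f=1: 10 faults
f=2: 8 faults
f=3: 6 faults
f=4: 4 faults
Smallest f with faults ≤ 5 is 4.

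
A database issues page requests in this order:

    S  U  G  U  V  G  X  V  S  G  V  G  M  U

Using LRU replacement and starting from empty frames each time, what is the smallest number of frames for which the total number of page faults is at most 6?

6

f=1: 14 faults
f=2: 12 faults
f=3: 9 faults
f=4: 8 faults
f=5: 7 faults
f=6: 6 faults
Smallest f with faults ≤ 6 is 6.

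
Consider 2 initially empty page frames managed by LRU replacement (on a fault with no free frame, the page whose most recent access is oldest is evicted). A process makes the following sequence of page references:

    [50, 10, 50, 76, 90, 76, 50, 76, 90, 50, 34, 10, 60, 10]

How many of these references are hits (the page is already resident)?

4

50 → fault, frames (50)
10 → fault, frames (50 10)
50 → hit
76 → fault, evict 10, frames (50 76)
90 → fault, evict 50, frames (76 90)
76 → hit
50 → fault, evict 90, frames (76 50)
76 → hit
90 → fault, evict 50, frames (76 90)
50 → fault, evict 76, frames (90 50)
34 → fault, evict 90, frames (50 34)
10 → fault, evict 50, frames (34 10)
60 → fault, evict 34, frames (10 60)
10 → hit
Hits: 4.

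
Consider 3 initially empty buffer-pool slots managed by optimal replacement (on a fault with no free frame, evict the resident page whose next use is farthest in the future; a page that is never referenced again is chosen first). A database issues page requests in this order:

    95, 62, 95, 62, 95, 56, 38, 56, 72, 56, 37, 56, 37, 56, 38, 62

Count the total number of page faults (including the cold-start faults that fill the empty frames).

95 -> miss, frames {95}
62 -> miss, frames {95,62}
95 -> hit
62 -> hit
95 -> hit
56 -> miss, frames {95,62,56}
38 -> miss, evict 95, frames {62,56,38}
56 -> hit
72 -> miss, evict 62, frames {56,38,72}
56 -> hit
37 -> miss, evict 72, frames {56,38,37}
56 -> hit
37 -> hit
56 -> hit
38 -> hit
62 -> miss, evict 37, frames {56,38,62}
Page faults: 7.

7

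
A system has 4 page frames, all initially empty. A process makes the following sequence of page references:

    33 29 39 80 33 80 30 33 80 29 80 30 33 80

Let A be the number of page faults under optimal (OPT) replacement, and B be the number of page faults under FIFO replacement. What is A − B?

Under OPT: F F F F . . F . . . . . . . → 5 faults.
Under FIFO: F F F F . . F F . F . . . . → 7 faults.
A − B = 5 − 7 = -2.

-2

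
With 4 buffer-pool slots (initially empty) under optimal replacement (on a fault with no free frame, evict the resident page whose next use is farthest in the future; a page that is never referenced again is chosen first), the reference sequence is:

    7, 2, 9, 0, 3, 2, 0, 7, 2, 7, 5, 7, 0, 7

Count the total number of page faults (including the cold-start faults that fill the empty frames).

6

7: miss, frames [7]
2: miss, frames [7, 2]
9: miss, frames [7, 2, 9]
0: miss, frames [7, 2, 9, 0]
3: miss, evict 9, frames [7, 2, 0, 3]
2: hit
0: hit
7: hit
2: hit
7: hit
5: miss, evict 3, frames [7, 2, 0, 5]
7: hit
0: hit
7: hit
Page faults: 6.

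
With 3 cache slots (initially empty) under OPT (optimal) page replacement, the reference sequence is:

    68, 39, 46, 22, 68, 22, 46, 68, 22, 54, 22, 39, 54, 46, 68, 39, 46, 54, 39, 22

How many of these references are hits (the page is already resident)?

11

68 → miss, frames (68)
39 → miss, frames (68 39)
46 → miss, frames (68 39 46)
22 → miss, evict 39, frames (68 46 22)
68 → hit
22 → hit
46 → hit
68 → hit
22 → hit
54 → miss, evict 68, frames (46 22 54)
22 → hit
39 → miss, evict 22, frames (46 54 39)
54 → hit
46 → hit
68 → miss, evict 54, frames (46 39 68)
39 → hit
46 → hit
54 → miss, evict 68, frames (46 39 54)
39 → hit
22 → miss, evict 54, frames (46 39 22)
Hits: 11.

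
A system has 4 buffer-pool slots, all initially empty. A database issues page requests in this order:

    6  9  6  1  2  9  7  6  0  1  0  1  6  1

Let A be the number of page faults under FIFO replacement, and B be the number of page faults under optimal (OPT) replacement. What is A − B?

Under FIFO: F F . F F . F F F F . . . . → 8 faults.
Under OPT: F F . F F . F . F . . . . . → 6 faults.
A − B = 8 − 6 = 2.

2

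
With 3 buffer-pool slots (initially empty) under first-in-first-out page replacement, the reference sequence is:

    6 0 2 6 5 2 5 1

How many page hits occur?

3

6 → fault, frames {6}
0 → fault, frames {6,0}
2 → fault, frames {6,0,2}
6 → hit
5 → fault, evict 6, frames {0,2,5}
2 → hit
5 → hit
1 → fault, evict 0, frames {2,5,1}
Hits: 3.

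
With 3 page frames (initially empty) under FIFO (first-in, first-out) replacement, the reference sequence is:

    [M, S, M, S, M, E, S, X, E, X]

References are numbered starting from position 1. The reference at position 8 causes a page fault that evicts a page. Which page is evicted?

M

pos 1: M: fault, frames (M)
pos 2: S: fault, frames (M S)
pos 3: M: hit
pos 4: S: hit
pos 5: M: hit
pos 6: E: fault, frames (M S E)
pos 7: S: hit
pos 8: X: fault, evict M, frames (S E X)
At position 8, page M is evicted.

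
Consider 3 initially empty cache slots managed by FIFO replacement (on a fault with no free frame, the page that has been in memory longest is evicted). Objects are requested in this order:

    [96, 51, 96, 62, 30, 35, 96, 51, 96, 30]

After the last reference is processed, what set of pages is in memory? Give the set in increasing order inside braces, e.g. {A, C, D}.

96 -> miss, frames (96)
51 -> miss, frames (96 51)
96 -> hit
62 -> miss, frames (96 51 62)
30 -> miss, evict 96, frames (51 62 30)
35 -> miss, evict 51, frames (62 30 35)
96 -> miss, evict 62, frames (30 35 96)
51 -> miss, evict 30, frames (35 96 51)
96 -> hit
30 -> miss, evict 35, frames (96 51 30)

{30, 51, 96}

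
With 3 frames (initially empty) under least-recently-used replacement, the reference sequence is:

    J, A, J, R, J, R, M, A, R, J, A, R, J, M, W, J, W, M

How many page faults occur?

J: miss, frames [J]
A: miss, frames [J, A]
J: hit
R: miss, frames [A, J, R]
J: hit
R: hit
M: miss, evict A, frames [J, R, M]
A: miss, evict J, frames [R, M, A]
R: hit
J: miss, evict M, frames [A, R, J]
A: hit
R: hit
J: hit
M: miss, evict A, frames [R, J, M]
W: miss, evict R, frames [J, M, W]
J: hit
W: hit
M: hit
Page faults: 8.

8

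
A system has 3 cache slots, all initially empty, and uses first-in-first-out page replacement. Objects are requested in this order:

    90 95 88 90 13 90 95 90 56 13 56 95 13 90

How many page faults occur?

90: fault, frames {90}
95: fault, frames {90,95}
88: fault, frames {90,95,88}
90: hit
13: fault, evict 90, frames {95,88,13}
90: fault, evict 95, frames {88,13,90}
95: fault, evict 88, frames {13,90,95}
90: hit
56: fault, evict 13, frames {90,95,56}
13: fault, evict 90, frames {95,56,13}
56: hit
95: hit
13: hit
90: fault, evict 95, frames {56,13,90}
Page faults: 9.

9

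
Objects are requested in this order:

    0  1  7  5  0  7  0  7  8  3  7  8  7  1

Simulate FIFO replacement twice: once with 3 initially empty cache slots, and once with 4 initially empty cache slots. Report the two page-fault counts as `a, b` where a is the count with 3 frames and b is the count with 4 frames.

9, 7

3 frames: F F F F F . . . F F F . . F → 9 faults.
4 frames: F F F F . . . . F F . . . F → 7 faults.
7 < 9: adding a frame reduced faults, as is typical.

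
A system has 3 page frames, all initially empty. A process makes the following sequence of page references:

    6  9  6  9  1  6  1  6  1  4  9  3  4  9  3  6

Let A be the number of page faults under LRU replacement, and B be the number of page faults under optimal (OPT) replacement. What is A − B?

Under LRU: F F . . F . . . . F F F . . . F → 7 faults.
Under OPT: F F . . F . . . . F . F . . . F → 6 faults.
A − B = 7 − 6 = 1.

1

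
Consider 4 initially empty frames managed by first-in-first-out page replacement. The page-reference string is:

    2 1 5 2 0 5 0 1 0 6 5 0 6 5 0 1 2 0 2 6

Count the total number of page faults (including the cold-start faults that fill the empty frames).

2 -> miss, frames [2]
1 -> miss, frames [2, 1]
5 -> miss, frames [2, 1, 5]
2 -> hit
0 -> miss, frames [2, 1, 5, 0]
5 -> hit
0 -> hit
1 -> hit
0 -> hit
6 -> miss, evict 2, frames [1, 5, 0, 6]
5 -> hit
0 -> hit
6 -> hit
5 -> hit
0 -> hit
1 -> hit
2 -> miss, evict 1, frames [5, 0, 6, 2]
0 -> hit
2 -> hit
6 -> hit
Page faults: 6.

6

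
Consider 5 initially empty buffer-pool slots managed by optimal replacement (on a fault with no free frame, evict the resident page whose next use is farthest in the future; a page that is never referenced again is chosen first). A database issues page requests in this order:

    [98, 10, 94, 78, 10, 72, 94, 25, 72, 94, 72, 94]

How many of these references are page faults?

98 → fault, frames (98)
10 → fault, frames (98 10)
94 → fault, frames (98 10 94)
78 → fault, frames (98 10 94 78)
10 → hit
72 → fault, frames (98 10 94 78 72)
94 → hit
25 → fault, evict 78, frames (98 10 94 72 25)
72 → hit
94 → hit
72 → hit
94 → hit
Page faults: 6.

6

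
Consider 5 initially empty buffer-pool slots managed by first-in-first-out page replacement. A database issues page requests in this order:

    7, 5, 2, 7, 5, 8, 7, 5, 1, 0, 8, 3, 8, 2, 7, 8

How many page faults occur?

7 -> fault, frames [7]
5 -> fault, frames [7, 5]
2 -> fault, frames [7, 5, 2]
7 -> hit
5 -> hit
8 -> fault, frames [7, 5, 2, 8]
7 -> hit
5 -> hit
1 -> fault, frames [7, 5, 2, 8, 1]
0 -> fault, evict 7, frames [5, 2, 8, 1, 0]
8 -> hit
3 -> fault, evict 5, frames [2, 8, 1, 0, 3]
8 -> hit
2 -> hit
7 -> fault, evict 2, frames [8, 1, 0, 3, 7]
8 -> hit
Page faults: 8.

8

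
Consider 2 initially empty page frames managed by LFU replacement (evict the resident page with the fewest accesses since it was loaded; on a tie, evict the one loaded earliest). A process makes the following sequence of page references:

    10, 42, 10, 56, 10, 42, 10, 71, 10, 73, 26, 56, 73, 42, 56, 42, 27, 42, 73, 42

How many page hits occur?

4

10 -> miss, frames (10)
42 -> miss, frames (10 42)
10 -> hit
56 -> miss, evict 42, frames (10 56)
10 -> hit
42 -> miss, evict 56, frames (10 42)
10 -> hit
71 -> miss, evict 42, frames (10 71)
10 -> hit
73 -> miss, evict 71, frames (10 73)
26 -> miss, evict 73, frames (10 26)
56 -> miss, evict 26, frames (10 56)
73 -> miss, evict 56, frames (10 73)
42 -> miss, evict 73, frames (10 42)
56 -> miss, evict 42, frames (10 56)
42 -> miss, evict 56, frames (10 42)
27 -> miss, evict 42, frames (10 27)
42 -> miss, evict 27, frames (10 42)
73 -> miss, evict 42, frames (10 73)
42 -> miss, evict 73, frames (10 42)
Hits: 4.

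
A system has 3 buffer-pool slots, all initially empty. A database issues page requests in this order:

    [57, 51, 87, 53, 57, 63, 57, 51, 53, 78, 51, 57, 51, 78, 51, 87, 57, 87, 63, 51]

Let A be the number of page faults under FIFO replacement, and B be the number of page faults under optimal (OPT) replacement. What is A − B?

Under FIFO: F F F F F F . F F F . F F . . F . . F . → 13 faults.
Under OPT: F F F F . F . . F F . . . . . F . . F . → 9 faults.
A − B = 13 − 9 = 4.

4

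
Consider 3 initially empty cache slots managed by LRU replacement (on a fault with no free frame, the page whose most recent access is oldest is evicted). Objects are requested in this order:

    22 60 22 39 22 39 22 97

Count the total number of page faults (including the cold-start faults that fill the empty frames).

22 -> miss, frames (22)
60 -> miss, frames (22 60)
22 -> hit
39 -> miss, frames (60 22 39)
22 -> hit
39 -> hit
22 -> hit
97 -> miss, evict 60, frames (39 22 97)
Page faults: 4.

4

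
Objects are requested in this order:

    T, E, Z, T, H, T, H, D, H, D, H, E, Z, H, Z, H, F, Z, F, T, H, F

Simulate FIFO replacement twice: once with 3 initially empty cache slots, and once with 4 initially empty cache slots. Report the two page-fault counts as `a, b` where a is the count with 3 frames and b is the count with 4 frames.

3 frames: F F F . F F . F . . . F F F . . F . . F . . → 11 faults.
4 frames: F F F . F . . F . . . . . . . . F . . F . . → 7 faults.
7 < 11: adding a frame reduced faults, as is typical.

11, 7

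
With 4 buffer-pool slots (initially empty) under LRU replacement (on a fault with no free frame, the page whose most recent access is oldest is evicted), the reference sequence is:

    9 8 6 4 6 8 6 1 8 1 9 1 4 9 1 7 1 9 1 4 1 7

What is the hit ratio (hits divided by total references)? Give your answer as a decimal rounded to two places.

0.64

9 → miss, frames {9}
8 → miss, frames {9,8}
6 → miss, frames {9,8,6}
4 → miss, frames {9,8,6,4}
6 → hit
8 → hit
6 → hit
1 → miss, evict 9, frames {4,8,6,1}
8 → hit
1 → hit
9 → miss, evict 4, frames {6,8,1,9}
1 → hit
4 → miss, evict 6, frames {8,9,1,4}
9 → hit
1 → hit
7 → miss, evict 8, frames {4,9,1,7}
1 → hit
9 → hit
1 → hit
4 → hit
1 → hit
7 → hit
Hits: 14 of 22 references → 14/22 = 0.6364.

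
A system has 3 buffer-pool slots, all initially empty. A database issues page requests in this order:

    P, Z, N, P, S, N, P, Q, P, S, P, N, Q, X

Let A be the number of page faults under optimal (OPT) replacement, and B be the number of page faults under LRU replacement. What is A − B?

Under OPT: F F F . F . . F . . . F . F → 7 faults.
Under LRU: F F F . F . . F . F . F F F → 9 faults.
A − B = 7 − 9 = -2.

-2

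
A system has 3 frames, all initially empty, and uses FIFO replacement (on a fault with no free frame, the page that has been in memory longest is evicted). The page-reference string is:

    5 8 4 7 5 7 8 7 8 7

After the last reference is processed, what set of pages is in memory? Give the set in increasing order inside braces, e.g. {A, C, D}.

5 → fault, frames {5}
8 → fault, frames {5,8}
4 → fault, frames {5,8,4}
7 → fault, evict 5, frames {8,4,7}
5 → fault, evict 8, frames {4,7,5}
7 → hit
8 → fault, evict 4, frames {7,5,8}
7 → hit
8 → hit
7 → hit

{5, 7, 8}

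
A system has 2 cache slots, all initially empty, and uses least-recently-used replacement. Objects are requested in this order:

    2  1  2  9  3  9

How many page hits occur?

2: fault, frames {2}
1: fault, frames {2,1}
2: hit
9: fault, evict 1, frames {2,9}
3: fault, evict 2, frames {9,3}
9: hit
Hits: 2.

2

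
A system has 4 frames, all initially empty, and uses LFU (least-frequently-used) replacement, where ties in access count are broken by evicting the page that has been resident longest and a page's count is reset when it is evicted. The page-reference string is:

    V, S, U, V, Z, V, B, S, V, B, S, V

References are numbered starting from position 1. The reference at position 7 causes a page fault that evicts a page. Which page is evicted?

S

pos 1: V: miss, frames (V)
pos 2: S: miss, frames (V S)
pos 3: U: miss, frames (V S U)
pos 4: V: hit
pos 5: Z: miss, frames (V S U Z)
pos 6: V: hit
pos 7: B: miss, evict S, frames (V U Z B)
At position 7, page S is evicted.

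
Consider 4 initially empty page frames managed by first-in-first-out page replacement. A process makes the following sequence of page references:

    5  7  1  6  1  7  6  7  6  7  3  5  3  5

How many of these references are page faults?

6

5 → miss, frames {5}
7 → miss, frames {5,7}
1 → miss, frames {5,7,1}
6 → miss, frames {5,7,1,6}
1 → hit
7 → hit
6 → hit
7 → hit
6 → hit
7 → hit
3 → miss, evict 5, frames {7,1,6,3}
5 → miss, evict 7, frames {1,6,3,5}
3 → hit
5 → hit
Page faults: 6.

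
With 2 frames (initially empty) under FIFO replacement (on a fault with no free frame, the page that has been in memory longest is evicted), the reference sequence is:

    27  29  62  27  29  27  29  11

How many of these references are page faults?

27 → fault, frames [27]
29 → fault, frames [27, 29]
62 → fault, evict 27, frames [29, 62]
27 → fault, evict 29, frames [62, 27]
29 → fault, evict 62, frames [27, 29]
27 → hit
29 → hit
11 → fault, evict 27, frames [29, 11]
Page faults: 6.

6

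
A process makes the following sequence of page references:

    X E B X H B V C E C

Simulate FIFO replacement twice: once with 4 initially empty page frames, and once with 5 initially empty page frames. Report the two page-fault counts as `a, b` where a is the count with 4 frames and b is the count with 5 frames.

4 frames: F F F . F . F F F . → 7 faults.
5 frames: F F F . F . F F . . → 6 faults.
6 < 7: adding a frame reduced faults, as is typical.

7, 6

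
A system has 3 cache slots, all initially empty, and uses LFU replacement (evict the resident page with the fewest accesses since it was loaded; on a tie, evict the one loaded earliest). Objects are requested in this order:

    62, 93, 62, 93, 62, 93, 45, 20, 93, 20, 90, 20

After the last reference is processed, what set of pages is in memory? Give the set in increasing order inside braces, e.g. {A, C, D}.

62 → fault, frames {62}
93 → fault, frames {62,93}
62 → hit
93 → hit
62 → hit
93 → hit
45 → fault, frames {62,93,45}
20 → fault, evict 45, frames {62,93,20}
93 → hit
20 → hit
90 → fault, evict 20, frames {62,93,90}
20 → fault, evict 90, frames {62,93,20}

{20, 62, 93}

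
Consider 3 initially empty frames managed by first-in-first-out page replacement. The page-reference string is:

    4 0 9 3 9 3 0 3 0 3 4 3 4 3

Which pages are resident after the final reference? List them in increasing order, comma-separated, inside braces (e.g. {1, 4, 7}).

{3, 4, 9}

4 -> miss, frames {4}
0 -> miss, frames {4,0}
9 -> miss, frames {4,0,9}
3 -> miss, evict 4, frames {0,9,3}
9 -> hit
3 -> hit
0 -> hit
3 -> hit
0 -> hit
3 -> hit
4 -> miss, evict 0, frames {9,3,4}
3 -> hit
4 -> hit
3 -> hit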